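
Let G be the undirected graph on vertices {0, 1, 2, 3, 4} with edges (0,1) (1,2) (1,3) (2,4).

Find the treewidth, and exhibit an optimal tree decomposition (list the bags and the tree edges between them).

Each bag holds 2 vertices, so the decomposition has width 1, which upper-bounds the treewidth. Since G has at least one edge (e.g. 2–1), it is not an edgeless graph, so tw(G) ≥ 1. Therefore the treewidth is 1.

Treewidth 1.
Bags: B1 = {1, 2}  B2 = {2, 4}  B3 = {1, 3}  B4 = {0, 1}
Tree: B1–B2, B1–B3, B3–B4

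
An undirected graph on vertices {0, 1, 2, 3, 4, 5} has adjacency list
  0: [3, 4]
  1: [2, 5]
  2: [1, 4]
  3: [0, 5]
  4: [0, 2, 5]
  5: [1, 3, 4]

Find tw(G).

2

A width-2 tree decomposition is:
Bags: B1 = {1, 2, 4}  B2 = {1, 4, 5}  B3 = {0, 4, 5}  B4 = {0, 3, 5}
Tree: B1–B2, B2–B3, B3–B4
Every bag has size at most 3, so the width is 3 − 1 = 2 and tw(G) ≤ 2. Since 2–1–5–4–2 is a cycle in G, G is not acyclic. Forests are exactly the graphs of treewidth ≤ 1, so tw(G) ≥ 2. Therefore the treewidth is 2.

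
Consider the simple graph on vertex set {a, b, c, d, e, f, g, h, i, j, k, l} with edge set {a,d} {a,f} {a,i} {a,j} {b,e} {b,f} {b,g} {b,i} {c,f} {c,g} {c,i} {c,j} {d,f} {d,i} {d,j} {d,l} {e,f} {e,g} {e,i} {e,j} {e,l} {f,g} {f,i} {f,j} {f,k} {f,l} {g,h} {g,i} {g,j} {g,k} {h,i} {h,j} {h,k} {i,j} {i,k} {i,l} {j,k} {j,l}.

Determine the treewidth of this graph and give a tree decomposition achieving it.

Treewidth 4.
Bags: B1 = {f, g, i, j, k}  B2 = {e, f, g, i, j}  B3 = {b, e, f, g, i}  B4 = {e, f, i, j, l}  B5 = {d, f, i, j, l}  B6 = {a, d, f, i, j}  B7 = {c, f, g, i, j}  B8 = {g, h, i, j, k}
Tree: B1–B2, B2–B3, B2–B4, B4–B5, B5–B6, B1–B7, B1–B8

Each bag holds 5 vertices, so the decomposition has width 4, which upper-bounds the treewidth. Conversely, {g, h, i, j, k} is a clique of size 5, and the vertices of any clique must share a bag in every tree decomposition; so some bag has ≥ 5 vertices and tw(G) ≥ 4. Hence tw(G) = 4 exactly.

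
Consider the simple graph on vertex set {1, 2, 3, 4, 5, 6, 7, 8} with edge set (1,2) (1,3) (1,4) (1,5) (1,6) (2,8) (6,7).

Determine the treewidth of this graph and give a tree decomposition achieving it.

The largest bag has 2 vertices, giving width 1; this decomposition certifies tw(G) ≤ 1. Any graph with an edge has treewidth ≥ 1, and G has the edge 4–1. Hence tw(G) = 1 exactly.

Treewidth 1.
One optimal decomposition is:
Bags: B1 = {1, 4}  B2 = {1, 6}  B3 = {1, 2}  B4 = {6, 7}  B5 = {2, 8}  B6 = {1, 5}  B7 = {1, 3}
Tree: B1–B2, B2–B3, B2–B4, B3–B5, B3–B6, B3–B7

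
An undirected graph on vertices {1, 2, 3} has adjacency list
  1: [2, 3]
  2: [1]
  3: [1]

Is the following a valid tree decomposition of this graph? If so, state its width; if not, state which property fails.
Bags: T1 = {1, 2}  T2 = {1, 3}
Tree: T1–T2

Yes; width 1.

Checking the three conditions: (i) the bags cover all of {1, 2, 3}; (ii) for each edge, some bag contains both endpoints; (iii) the bags containing any fixed vertex form a subtree. All hold, so the decomposition is valid with width 2 − 1 = 1.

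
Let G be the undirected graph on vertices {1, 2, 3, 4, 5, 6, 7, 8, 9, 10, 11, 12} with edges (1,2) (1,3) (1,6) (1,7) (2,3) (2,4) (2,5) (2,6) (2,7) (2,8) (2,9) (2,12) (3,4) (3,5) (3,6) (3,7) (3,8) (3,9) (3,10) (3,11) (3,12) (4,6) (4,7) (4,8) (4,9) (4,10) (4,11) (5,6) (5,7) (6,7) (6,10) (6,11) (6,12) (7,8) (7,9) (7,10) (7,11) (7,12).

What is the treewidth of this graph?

4

A width-4 tree decomposition is:
Bags: B1 = {2, 3, 4, 7, 9}  B2 = {2, 3, 4, 6, 7}  B3 = {3, 4, 6, 7, 11}  B4 = {3, 4, 6, 7, 10}  B5 = {1, 2, 3, 6, 7}  B6 = {2, 3, 4, 7, 8}  B7 = {2, 3, 6, 7, 12}  B8 = {2, 3, 5, 6, 7}
Tree: B1–B2, B2–B3, B2–B4, B2–B5, B1–B6, B5–B7, B2–B8
Each bag holds 5 vertices, so the decomposition has width 4, which upper-bounds the treewidth. Conversely, {3, 4, 6, 7, 11} is a clique of size 5, and the vertices of any clique must share a bag in every tree decomposition; so some bag has ≥ 5 vertices and tw(G) ≥ 4. Therefore the treewidth is 4.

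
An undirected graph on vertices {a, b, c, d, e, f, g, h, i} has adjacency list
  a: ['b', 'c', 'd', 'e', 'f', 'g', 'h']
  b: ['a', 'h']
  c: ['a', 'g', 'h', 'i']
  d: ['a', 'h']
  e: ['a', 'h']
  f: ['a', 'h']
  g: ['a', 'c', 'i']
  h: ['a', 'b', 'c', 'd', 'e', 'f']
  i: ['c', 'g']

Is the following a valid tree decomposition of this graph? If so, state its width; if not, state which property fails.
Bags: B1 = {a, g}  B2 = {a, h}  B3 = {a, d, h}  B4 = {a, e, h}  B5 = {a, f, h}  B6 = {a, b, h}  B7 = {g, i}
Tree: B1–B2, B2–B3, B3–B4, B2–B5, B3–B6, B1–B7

No — vertex c appears in no bag.

A tree decomposition must satisfy three properties: every vertex lies in some bag; for every edge, both endpoints lie together in some bag; and for every vertex, the bags containing it form a connected subtree. Here vertex c appears in no bag, so the decomposition is invalid.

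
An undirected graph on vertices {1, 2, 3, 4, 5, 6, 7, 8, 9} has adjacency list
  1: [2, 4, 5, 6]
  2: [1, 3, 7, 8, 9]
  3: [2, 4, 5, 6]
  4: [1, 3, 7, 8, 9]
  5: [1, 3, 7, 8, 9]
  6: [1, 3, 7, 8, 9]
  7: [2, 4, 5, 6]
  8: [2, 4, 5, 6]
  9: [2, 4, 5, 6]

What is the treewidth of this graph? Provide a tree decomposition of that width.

Treewidth 4.
One optimal decomposition is:
Bags: B1 = {2, 4, 5, 6, 8}  B2 = {2, 4, 5, 6, 7}  B3 = {2, 4, 5, 6, 9}  B4 = {1, 2, 4, 5, 6}  B5 = {2, 3, 4, 5, 6}
Tree: B1–B2, B2–B3, B3–B4, B4–B5

Each bag holds 5 vertices, so the decomposition has width 4, which upper-bounds the treewidth. For the lower bound: the 5 vertex sets {2,8}, {4,7}, {6,9}, {5}, {1} are disjoint, each induces a connected subgraph, and every pair is joined by at least one edge of G. Contracting each set to a single vertex therefore yields K_{5} as a minor, and since treewidth is minor-monotone, tw(G) ≥ tw(K_{5}) = 4. Hence tw(G) = 4 exactly.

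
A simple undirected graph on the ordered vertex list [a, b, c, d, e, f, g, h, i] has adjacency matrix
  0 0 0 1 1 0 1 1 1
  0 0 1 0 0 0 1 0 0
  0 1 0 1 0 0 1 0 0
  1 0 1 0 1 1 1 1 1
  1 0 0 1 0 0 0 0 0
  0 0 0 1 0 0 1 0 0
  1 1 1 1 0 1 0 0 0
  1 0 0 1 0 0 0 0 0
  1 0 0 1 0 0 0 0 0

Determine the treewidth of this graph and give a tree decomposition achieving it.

Treewidth 2.
One optimal decomposition is:
Bags: B1 = {a, d, g}  B2 = {d, f, g}  B3 = {a, d, h}  B4 = {c, d, g}  B5 = {a, d, i}  B6 = {b, c, g}  B7 = {a, d, e}
Tree: B1–B2, B1–B3, B2–B4, B3–B5, B4–B6, B1–B7

Every bag has size at most 3, so the width is 3 − 1 = 2 and tw(G) ≤ 2. For the lower bound, the 3 vertices {a, d, g} are pairwise adjacent, and any tree decomposition puts a clique entirely inside one bag — forcing width ≥ 2. The upper and lower bounds meet at 2, so that is the treewidth.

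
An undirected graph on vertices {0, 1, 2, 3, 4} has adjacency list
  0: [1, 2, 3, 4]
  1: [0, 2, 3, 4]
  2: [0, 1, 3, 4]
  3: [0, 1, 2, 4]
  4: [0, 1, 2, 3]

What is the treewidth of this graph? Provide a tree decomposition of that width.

With just one bag of size 5, the width is 5 − 1 = 4, so tw(G) ≤ 4. Conversely, {0, 1, 2, 3, 4} is a clique of size 5, and the vertices of any clique must share a bag in every tree decomposition; so some bag has ≥ 5 vertices and tw(G) ≥ 4. The upper and lower bounds meet at 4, so that is the treewidth.

Treewidth 4.
Bags: B1 = {0, 1, 2, 3, 4}
Tree: (single bag)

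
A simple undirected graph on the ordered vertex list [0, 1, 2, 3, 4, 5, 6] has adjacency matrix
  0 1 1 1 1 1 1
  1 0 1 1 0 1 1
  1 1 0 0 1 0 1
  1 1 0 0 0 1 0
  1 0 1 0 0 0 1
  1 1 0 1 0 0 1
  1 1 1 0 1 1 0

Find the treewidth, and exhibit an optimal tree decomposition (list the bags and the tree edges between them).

The largest bag has 4 vertices, giving width 3; this decomposition certifies tw(G) ≤ 3. For the lower bound, the 4 vertices {0, 1, 2, 6} are pairwise adjacent, and any tree decomposition puts a clique entirely inside one bag — forcing width ≥ 3. Hence tw(G) = 3 exactly.

Treewidth 3.
One optimal decomposition is:
Bags: B1 = {0, 1, 2, 6}  B2 = {0, 2, 4, 6}  B3 = {0, 1, 5, 6}  B4 = {0, 1, 3, 5}
Tree: B1–B2, B1–B3, B3–B4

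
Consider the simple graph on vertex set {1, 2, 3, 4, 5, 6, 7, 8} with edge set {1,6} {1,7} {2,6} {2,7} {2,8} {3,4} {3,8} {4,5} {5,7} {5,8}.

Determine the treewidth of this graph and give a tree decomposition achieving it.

Treewidth 2.
Bags: B1 = {1, 6, 7}  B2 = {2, 6, 7}  B3 = {2, 5, 7}  B4 = {2, 5, 8}  B5 = {4, 5, 8}  B6 = {3, 4, 8}
Tree: B1–B2, B2–B3, B3–B4, B4–B5, B5–B6

Each bag holds 3 vertices, so the decomposition has width 2, which upper-bounds the treewidth. For the lower bound, G contains the cycle 1–6–2–7–1, so G is not a forest; only forests have treewidth ≤ 1, hence tw(G) ≥ 2. Therefore the treewidth is 2.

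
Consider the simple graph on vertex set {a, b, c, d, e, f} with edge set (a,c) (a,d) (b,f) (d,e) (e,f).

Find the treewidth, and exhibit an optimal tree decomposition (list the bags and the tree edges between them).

Treewidth 1.
One optimal decomposition is:
Bags: B1 = {e, f}  B2 = {d, e}  B3 = {b, f}  B4 = {a, d}  B5 = {a, c}
Tree: B1–B2, B1–B3, B2–B4, B4–B5

Each bag holds 2 vertices, so the decomposition has width 1, which upper-bounds the treewidth. Since G has at least one edge (e.g. e–f), it is not an edgeless graph, so tw(G) ≥ 1. Therefore the treewidth is 1.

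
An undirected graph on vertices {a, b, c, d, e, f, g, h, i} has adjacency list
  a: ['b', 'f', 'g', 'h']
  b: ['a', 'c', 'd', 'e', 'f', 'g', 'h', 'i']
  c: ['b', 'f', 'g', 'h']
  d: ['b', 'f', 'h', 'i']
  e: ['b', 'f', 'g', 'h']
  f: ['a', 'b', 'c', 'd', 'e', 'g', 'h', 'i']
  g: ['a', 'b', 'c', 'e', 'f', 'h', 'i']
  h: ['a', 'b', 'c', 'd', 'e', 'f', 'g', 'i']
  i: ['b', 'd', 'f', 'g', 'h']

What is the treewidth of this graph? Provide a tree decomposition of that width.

Treewidth 4.
Bags: B1 = {b, f, g, h, i}  B2 = {a, b, f, g, h}  B3 = {b, c, f, g, h}  B4 = {b, d, f, h, i}  B5 = {b, e, f, g, h}
Tree: B1–B2, B1–B3, B1–B4, B2–B5

The largest bag has 5 vertices, giving width 4; this decomposition certifies tw(G) ≤ 4. Conversely, {b, d, f, h, i} is a clique of size 5, and the vertices of any clique must share a bag in every tree decomposition; so some bag has ≥ 5 vertices and tw(G) ≥ 4. Therefore the treewidth is 4.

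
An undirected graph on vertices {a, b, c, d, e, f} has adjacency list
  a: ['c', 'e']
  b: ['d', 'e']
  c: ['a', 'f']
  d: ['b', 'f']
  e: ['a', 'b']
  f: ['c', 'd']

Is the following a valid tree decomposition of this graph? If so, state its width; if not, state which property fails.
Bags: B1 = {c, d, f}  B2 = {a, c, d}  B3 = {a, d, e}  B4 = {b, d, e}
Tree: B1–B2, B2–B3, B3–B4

Yes; width 2.

Every vertex of G appears in some bag (union = {a, b, c, d, e, f}); every edge is covered by a bag; and for each vertex v the set of bags containing v is connected in the bag tree. The decomposition is therefore valid. The largest bag has 3 vertices, so the width is 2.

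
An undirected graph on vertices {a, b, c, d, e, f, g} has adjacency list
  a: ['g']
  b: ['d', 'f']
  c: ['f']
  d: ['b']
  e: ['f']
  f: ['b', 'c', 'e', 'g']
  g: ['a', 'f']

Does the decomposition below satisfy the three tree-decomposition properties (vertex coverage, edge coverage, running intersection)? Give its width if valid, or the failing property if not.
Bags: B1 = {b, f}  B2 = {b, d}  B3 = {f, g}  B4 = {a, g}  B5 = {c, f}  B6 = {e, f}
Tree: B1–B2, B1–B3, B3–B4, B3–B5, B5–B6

Yes; width 1.

Every vertex of G appears in some bag (union = {a, b, c, d, e, f, g}); every edge is covered by a bag; and for each vertex v the set of bags containing v is connected in the bag tree. The decomposition is therefore valid. The largest bag has 2 vertices, so the width is 1.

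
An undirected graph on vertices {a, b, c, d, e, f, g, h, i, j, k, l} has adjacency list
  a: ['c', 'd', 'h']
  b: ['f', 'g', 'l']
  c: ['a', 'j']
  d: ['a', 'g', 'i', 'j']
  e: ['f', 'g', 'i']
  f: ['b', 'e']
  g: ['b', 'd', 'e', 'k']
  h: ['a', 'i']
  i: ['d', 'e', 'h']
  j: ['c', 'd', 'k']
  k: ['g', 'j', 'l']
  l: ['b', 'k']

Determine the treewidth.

A width-3 tree decomposition is:
Bags: B1 = {b, e, f, l}  B2 = {b, e, g, l}  B3 = {e, g, k, l}  B4 = {e, g, i, k}  B5 = {d, g, i, k}  B6 = {d, i, j, k}  B7 = {d, h, i, j}  B8 = {a, d, h, j}  B9 = {a, c, h, j}
Tree: B1–B2, B2–B3, B3–B4, B4–B5, B5–B6, B6–B7, B7–B8, B8–B9
Each bag holds 4 vertices, so the decomposition has width 3, which upper-bounds the treewidth. For the lower bound: the 4 vertex sets {b,f,l}, {e}, {g}, {d,i,j,k} are disjoint, each induces a connected subgraph, and every pair is joined by at least one edge of G. Contracting each set to a single vertex therefore yields K_{4} as a minor, and since treewidth is minor-monotone, tw(G) ≥ tw(K_{4}) = 3. Hence tw(G) = 3 exactly.

3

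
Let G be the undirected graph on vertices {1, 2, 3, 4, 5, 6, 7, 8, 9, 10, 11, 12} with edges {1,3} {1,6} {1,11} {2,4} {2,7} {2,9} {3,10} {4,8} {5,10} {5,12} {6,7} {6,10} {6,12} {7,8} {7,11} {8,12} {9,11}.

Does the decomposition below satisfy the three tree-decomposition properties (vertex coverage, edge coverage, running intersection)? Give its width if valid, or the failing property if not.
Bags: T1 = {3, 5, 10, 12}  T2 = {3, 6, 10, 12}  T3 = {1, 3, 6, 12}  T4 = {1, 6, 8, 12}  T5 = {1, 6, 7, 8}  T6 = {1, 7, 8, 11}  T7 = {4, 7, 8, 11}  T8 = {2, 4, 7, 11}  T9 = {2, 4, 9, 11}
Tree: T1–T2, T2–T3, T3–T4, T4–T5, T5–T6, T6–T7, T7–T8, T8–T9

Yes; width 3.

Every vertex of G appears in some bag (union = {1, 2, 3, 4, 5, 6, 7, 8, 9, 10, 11, 12}); every edge is covered by a bag; and for each vertex v the set of bags containing v is connected in the bag tree. The decomposition is therefore valid. The largest bag has 4 vertices, so the width is 3.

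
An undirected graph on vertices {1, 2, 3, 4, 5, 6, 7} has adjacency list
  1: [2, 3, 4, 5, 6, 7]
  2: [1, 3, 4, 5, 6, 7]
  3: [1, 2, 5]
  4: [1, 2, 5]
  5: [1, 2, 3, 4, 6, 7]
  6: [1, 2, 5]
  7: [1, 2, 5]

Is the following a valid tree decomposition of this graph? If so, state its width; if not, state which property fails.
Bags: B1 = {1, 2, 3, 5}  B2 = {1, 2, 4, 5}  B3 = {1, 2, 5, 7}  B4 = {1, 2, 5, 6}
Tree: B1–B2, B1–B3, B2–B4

Every vertex of G appears in some bag (union = {1, 2, 3, 4, 5, 6, 7}); every edge is covered by a bag; and for each vertex v the set of bags containing v is connected in the bag tree. The decomposition is therefore valid. The largest bag has 4 vertices, so the width is 3.

Yes; width 3.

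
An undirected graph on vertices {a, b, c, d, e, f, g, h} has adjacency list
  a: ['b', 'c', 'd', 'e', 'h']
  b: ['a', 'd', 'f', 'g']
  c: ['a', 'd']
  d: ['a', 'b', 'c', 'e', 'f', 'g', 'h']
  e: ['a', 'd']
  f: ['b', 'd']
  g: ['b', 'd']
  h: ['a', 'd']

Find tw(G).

A width-2 tree decomposition is:
Bags: B1 = {a, b, d}  B2 = {b, d, f}  B3 = {b, d, g}  B4 = {a, d, e}  B5 = {a, c, d}  B6 = {a, d, h}
Tree: B1–B2, B1–B3, B1–B4, B1–B5, B1–B6
Every bag has size at most 3, so the width is 3 − 1 = 2 and tw(G) ≤ 2. For the lower bound, the 3 vertices {b, d, g} are pairwise adjacent, and any tree decomposition puts a clique entirely inside one bag — forcing width ≥ 2. Hence tw(G) = 2 exactly.

2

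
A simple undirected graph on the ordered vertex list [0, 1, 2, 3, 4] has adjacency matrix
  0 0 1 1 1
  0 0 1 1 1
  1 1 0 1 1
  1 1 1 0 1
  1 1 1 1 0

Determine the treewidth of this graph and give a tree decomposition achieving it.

Treewidth 3.
One such decomposition:
Bags: B1 = {1, 2, 3, 4}  B2 = {0, 2, 3, 4}
Tree: B1–B2

Every bag has size at most 4, so the width is 4 − 1 = 3 and tw(G) ≤ 3. On the other hand G contains the 4-clique {0, 2, 3, 4}. A clique must lie in a single bag of any decomposition, so no decomposition can have width below 3. Therefore the treewidth is 3.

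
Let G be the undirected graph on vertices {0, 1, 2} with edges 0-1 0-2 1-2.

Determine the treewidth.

A width-2 tree decomposition is:
Bags: B1 = {0, 1, 2}
Tree: (single bag)
With just one bag of size 3, the width is 3 − 1 = 2, so tw(G) ≤ 2. On the other hand G contains the 3-clique {0, 1, 2}. A clique must lie in a single bag of any decomposition, so no decomposition can have width below 2. The upper and lower bounds meet at 2, so that is the treewidth.

2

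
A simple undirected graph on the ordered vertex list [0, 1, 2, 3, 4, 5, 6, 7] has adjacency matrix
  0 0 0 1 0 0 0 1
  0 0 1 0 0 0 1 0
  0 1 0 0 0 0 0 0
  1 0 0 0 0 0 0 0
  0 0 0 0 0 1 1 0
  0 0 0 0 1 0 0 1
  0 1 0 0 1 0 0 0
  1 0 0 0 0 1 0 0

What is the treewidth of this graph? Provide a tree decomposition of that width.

Each bag holds 2 vertices, so the decomposition has width 1, which upper-bounds the treewidth. G has an edge, so its treewidth is at least 1. Hence tw(G) = 1 exactly.

Treewidth 1.
One optimal decomposition is:
Bags: B1 = {0, 3}  B2 = {0, 7}  B3 = {5, 7}  B4 = {4, 5}  B5 = {4, 6}  B6 = {1, 6}  B7 = {1, 2}
Tree: B1–B2, B2–B3, B3–B4, B4–B5, B5–B6, B6–B7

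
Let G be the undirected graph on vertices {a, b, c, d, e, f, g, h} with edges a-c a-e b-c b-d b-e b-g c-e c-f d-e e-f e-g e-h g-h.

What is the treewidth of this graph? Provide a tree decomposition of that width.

Treewidth 2.
Bags: B1 = {b, c, e}  B2 = {c, e, f}  B3 = {a, c, e}  B4 = {b, e, g}  B5 = {e, g, h}  B6 = {b, d, e}
Tree: B1–B2, B1–B3, B1–B4, B4–B5, B1–B6

The largest bag has 3 vertices, giving width 2; this decomposition certifies tw(G) ≤ 2. Conversely, {a, c, e} is a clique of size 3, and the vertices of any clique must share a bag in every tree decomposition; so some bag has ≥ 3 vertices and tw(G) ≥ 2. Combining the bounds, tw(G) = 2.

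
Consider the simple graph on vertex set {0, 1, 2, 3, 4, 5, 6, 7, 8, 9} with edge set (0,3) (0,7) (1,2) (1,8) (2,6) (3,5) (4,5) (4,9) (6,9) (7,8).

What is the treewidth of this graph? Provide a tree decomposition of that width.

The largest bag has 3 vertices, giving width 2; this decomposition certifies tw(G) ≤ 2. Since 9–6–2–1–8–7–0–3–5–4–9 is a cycle in G, G is not acyclic. Forests are exactly the graphs of treewidth ≤ 1, so tw(G) ≥ 2. Combining the bounds, tw(G) = 2.

Treewidth 2.
Bags: B1 = {2, 6, 9}  B2 = {1, 2, 9}  B3 = {1, 8, 9}  B4 = {7, 8, 9}  B5 = {0, 7, 9}  B6 = {0, 3, 9}  B7 = {3, 5, 9}  B8 = {4, 5, 9}
Tree: B1–B2, B2–B3, B3–B4, B4–B5, B5–B6, B6–B7, B7–B8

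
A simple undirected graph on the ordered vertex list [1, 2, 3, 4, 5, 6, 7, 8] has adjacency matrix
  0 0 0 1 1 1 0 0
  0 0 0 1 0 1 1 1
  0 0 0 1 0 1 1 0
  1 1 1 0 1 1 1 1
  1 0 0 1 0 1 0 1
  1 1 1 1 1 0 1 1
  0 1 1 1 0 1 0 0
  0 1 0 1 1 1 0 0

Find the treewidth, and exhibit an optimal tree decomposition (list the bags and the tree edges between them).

The largest bag has 4 vertices, giving width 3; this decomposition certifies tw(G) ≤ 3. On the other hand G contains the 4-clique {1, 4, 5, 6}. A clique must lie in a single bag of any decomposition, so no decomposition can have width below 3. Therefore the treewidth is 3.

Treewidth 3.
One such decomposition:
Bags: B1 = {3, 4, 6, 7}  B2 = {2, 4, 6, 7}  B3 = {2, 4, 6, 8}  B4 = {4, 5, 6, 8}  B5 = {1, 4, 5, 6}
Tree: B1–B2, B2–B3, B3–B4, B4–B5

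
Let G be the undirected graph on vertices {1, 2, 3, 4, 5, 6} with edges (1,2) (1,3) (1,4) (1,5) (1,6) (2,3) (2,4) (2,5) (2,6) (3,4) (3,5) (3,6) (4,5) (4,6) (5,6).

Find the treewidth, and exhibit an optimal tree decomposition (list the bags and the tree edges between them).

Treewidth 5.
Bags: B1 = {1, 2, 3, 4, 5, 6}
Tree: (single bag)

A single bag containing all 6 vertices is trivially a valid decomposition of width 5. For the lower bound, the 6 vertices {1, 2, 3, 4, 5, 6} are pairwise adjacent, and any tree decomposition puts a clique entirely inside one bag — forcing width ≥ 5. The upper and lower bounds meet at 5, so that is the treewidth.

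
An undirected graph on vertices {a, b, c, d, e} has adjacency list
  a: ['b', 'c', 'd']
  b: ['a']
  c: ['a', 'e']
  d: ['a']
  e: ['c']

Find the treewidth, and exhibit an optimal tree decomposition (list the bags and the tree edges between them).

Each bag holds 2 vertices, so the decomposition has width 1, which upper-bounds the treewidth. Since G has at least one edge (e.g. a–c), it is not an edgeless graph, so tw(G) ≥ 1. Therefore the treewidth is 1.

Treewidth 1.
Bags: B1 = {a, c}  B2 = {a, d}  B3 = {c, e}  B4 = {a, b}
Tree: B1–B2, B1–B3, B2–B4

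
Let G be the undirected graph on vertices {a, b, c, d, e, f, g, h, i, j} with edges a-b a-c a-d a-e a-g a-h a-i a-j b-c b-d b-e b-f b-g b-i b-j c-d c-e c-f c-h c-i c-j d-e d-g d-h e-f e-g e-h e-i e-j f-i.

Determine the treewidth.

4

A width-4 tree decomposition is:
Bags: B1 = {a, b, c, d, e}  B2 = {a, c, d, e, h}  B3 = {a, b, d, e, g}  B4 = {a, b, c, e, j}  B5 = {a, b, c, e, i}  B6 = {b, c, e, f, i}
Tree: B1–B2, B1–B3, B1–B4, B1–B5, B5–B6
The largest bag has 5 vertices, giving width 4; this decomposition certifies tw(G) ≤ 4. For the lower bound, the 5 vertices {a, c, d, e, h} are pairwise adjacent, and any tree decomposition puts a clique entirely inside one bag — forcing width ≥ 4. Combining the bounds, tw(G) = 4.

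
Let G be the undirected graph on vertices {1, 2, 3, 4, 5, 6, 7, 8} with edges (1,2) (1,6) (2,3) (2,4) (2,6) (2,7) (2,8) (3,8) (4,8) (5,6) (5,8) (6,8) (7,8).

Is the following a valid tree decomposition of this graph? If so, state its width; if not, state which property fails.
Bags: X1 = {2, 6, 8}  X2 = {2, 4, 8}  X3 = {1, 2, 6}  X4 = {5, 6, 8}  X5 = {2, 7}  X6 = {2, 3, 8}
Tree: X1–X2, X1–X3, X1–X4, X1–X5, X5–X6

A tree decomposition must satisfy three properties: every vertex lies in some bag; for every edge, both endpoints lie together in some bag; and for every vertex, the bags containing it form a connected subtree. Here edge (8,7) lies in no bag, so the decomposition is invalid.

No — edge (8,7) lies in no bag.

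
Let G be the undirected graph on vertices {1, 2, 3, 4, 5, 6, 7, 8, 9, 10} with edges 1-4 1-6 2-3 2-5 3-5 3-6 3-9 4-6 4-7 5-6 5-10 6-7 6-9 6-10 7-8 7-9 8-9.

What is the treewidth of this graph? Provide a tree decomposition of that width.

Treewidth 2.
Bags: B1 = {4, 6, 7}  B2 = {6, 7, 9}  B3 = {7, 8, 9}  B4 = {3, 6, 9}  B5 = {1, 4, 6}  B6 = {3, 5, 6}  B7 = {2, 3, 5}  B8 = {5, 6, 10}
Tree: B1–B2, B2–B3, B2–B4, B1–B5, B4–B6, B6–B7, B6–B8

Every bag has size at most 3, so the width is 3 − 1 = 2 and tw(G) ≤ 2. On the other hand G contains the 3-clique {7, 8, 9}. A clique must lie in a single bag of any decomposition, so no decomposition can have width below 2. Therefore the treewidth is 2.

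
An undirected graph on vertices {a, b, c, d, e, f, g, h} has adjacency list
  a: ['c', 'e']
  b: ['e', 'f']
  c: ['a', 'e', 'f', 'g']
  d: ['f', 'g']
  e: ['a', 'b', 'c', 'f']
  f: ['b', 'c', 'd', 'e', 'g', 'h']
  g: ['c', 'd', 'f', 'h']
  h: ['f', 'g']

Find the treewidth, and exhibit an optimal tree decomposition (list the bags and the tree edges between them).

Treewidth 2.
Bags: B1 = {c, f, g}  B2 = {d, f, g}  B3 = {f, g, h}  B4 = {c, e, f}  B5 = {b, e, f}  B6 = {a, c, e}
Tree: B1–B2, B1–B3, B1–B4, B4–B5, B4–B6

Every bag has size at most 3, so the width is 3 − 1 = 2 and tw(G) ≤ 2. On the other hand G contains the 3-clique {a, c, e}. A clique must lie in a single bag of any decomposition, so no decomposition can have width below 2. The upper and lower bounds meet at 2, so that is the treewidth.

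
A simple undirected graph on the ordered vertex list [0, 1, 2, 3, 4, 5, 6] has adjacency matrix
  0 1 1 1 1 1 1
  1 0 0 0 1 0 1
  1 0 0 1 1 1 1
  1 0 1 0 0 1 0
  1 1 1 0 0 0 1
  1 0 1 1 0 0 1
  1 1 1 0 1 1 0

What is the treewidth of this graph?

A width-3 tree decomposition is:
Bags: B1 = {0, 1, 4, 6}  B2 = {0, 2, 4, 6}  B3 = {0, 2, 5, 6}  B4 = {0, 2, 3, 5}
Tree: B1–B2, B2–B3, B3–B4
Every bag has size at most 4, so the width is 4 − 1 = 3 and tw(G) ≤ 3. On the other hand G contains the 4-clique {0, 1, 4, 6}. A clique must lie in a single bag of any decomposition, so no decomposition can have width below 3. Hence tw(G) = 3 exactly.

3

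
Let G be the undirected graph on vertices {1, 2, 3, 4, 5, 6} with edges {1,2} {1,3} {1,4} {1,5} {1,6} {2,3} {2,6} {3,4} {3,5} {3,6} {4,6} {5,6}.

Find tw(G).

3

A width-3 tree decomposition is:
Bags: B1 = {1, 3, 5, 6}  B2 = {1, 3, 4, 6}  B3 = {1, 2, 3, 6}
Tree: B1–B2, B1–B3
Every bag has size at most 4, so the width is 4 − 1 = 3 and tw(G) ≤ 3. For the lower bound, the 4 vertices {1, 2, 3, 6} are pairwise adjacent, and any tree decomposition puts a clique entirely inside one bag — forcing width ≥ 3. The upper and lower bounds meet at 3, so that is the treewidth.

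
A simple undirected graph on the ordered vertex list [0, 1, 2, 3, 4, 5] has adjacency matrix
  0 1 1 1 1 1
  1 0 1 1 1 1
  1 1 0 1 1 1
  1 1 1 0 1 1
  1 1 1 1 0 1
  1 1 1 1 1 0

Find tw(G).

A width-5 tree decomposition is:
Bags: B1 = {0, 1, 2, 3, 4, 5}
Tree: (single bag)
With just one bag of size 6, the width is 6 − 1 = 5, so tw(G) ≤ 5. For the lower bound, the 6 vertices {0, 1, 2, 3, 4, 5} are pairwise adjacent, and any tree decomposition puts a clique entirely inside one bag — forcing width ≥ 5. The upper and lower bounds meet at 5, so that is the treewidth.

5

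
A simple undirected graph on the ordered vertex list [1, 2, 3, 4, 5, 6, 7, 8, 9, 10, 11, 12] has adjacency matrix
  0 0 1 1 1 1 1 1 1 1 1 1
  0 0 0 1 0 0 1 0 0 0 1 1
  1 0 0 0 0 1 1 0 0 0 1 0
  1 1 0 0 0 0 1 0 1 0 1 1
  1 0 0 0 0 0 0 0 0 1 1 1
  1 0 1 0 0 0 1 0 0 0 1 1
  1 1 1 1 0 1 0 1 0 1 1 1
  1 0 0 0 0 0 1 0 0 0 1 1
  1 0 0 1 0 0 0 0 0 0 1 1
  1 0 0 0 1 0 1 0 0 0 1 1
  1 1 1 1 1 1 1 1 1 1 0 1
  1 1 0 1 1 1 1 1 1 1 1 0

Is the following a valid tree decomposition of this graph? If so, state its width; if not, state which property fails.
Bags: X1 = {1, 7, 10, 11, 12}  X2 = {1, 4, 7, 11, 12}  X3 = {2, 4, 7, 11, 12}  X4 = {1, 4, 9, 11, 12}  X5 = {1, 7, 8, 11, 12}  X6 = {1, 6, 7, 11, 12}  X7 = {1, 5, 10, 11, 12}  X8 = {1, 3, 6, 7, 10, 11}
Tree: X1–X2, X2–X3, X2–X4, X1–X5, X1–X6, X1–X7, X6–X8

No — bags containing vertex 10 are not connected in the tree.

A tree decomposition must satisfy three properties: every vertex lies in some bag; for every edge, both endpoints lie together in some bag; and for every vertex, the bags containing it form a connected subtree. Here bags containing vertex 10 are not connected in the tree, so the decomposition is invalid.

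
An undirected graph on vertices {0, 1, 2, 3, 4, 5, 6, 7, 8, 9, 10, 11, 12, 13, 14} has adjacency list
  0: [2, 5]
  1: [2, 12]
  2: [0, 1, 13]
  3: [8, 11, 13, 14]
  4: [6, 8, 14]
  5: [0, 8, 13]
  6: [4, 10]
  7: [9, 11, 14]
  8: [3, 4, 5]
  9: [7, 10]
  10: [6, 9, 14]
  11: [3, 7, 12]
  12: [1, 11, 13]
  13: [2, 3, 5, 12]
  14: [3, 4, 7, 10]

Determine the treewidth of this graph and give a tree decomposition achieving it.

The largest bag has 4 vertices, giving width 3; this decomposition certifies tw(G) ≤ 3. For the lower bound: the 4 vertex sets {0,1,2}, {5}, {13}, {3,8,11,12} are disjoint, each induces a connected subgraph, and every pair is joined by at least one edge of G. Contracting each set to a single vertex therefore yields K_{4} as a minor, and since treewidth is minor-monotone, tw(G) ≥ tw(K_{4}) = 3. Combining the bounds, tw(G) = 3.

Treewidth 3.
One optimal decomposition is:
Bags: B1 = {0, 1, 2, 5}  B2 = {1, 2, 5, 13}  B3 = {1, 5, 12, 13}  B4 = {5, 8, 12, 13}  B5 = {3, 8, 12, 13}  B6 = {3, 8, 11, 12}  B7 = {3, 4, 8, 11}  B8 = {3, 4, 11, 14}  B9 = {4, 7, 11, 14}  B10 = {4, 6, 7, 14}  B11 = {6, 7, 10, 14}  B12 = {6, 7, 9, 10}
Tree: B1–B2, B2–B3, B3–B4, B4–B5, B5–B6, B6–B7, B7–B8, B8–B9, B9–B10, B10–B11, B11–B12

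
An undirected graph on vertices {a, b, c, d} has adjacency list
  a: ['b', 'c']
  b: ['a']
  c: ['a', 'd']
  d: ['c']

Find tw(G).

1

A width-1 tree decomposition is:
Bags: B1 = {c, d}  B2 = {a, c}  B3 = {a, b}
Tree: B1–B2, B2–B3
The largest bag has 2 vertices, giving width 1; this decomposition certifies tw(G) ≤ 1. G has an edge, so its treewidth is at least 1. Combining the bounds, tw(G) = 1.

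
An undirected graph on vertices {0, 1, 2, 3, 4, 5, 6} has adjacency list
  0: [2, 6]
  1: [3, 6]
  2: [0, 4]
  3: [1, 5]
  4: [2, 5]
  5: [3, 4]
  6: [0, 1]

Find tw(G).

A width-2 tree decomposition is:
Bags: B1 = {2, 4, 5}  B2 = {0, 2, 5}  B3 = {0, 5, 6}  B4 = {1, 5, 6}  B5 = {1, 3, 5}
Tree: B1–B2, B2–B3, B3–B4, B4–B5
The largest bag has 3 vertices, giving width 2; this decomposition certifies tw(G) ≤ 2. Since 5–4–2–0–6–1–3–5 is a cycle in G, G is not acyclic. Forests are exactly the graphs of treewidth ≤ 1, so tw(G) ≥ 2. Hence tw(G) = 2 exactly.

2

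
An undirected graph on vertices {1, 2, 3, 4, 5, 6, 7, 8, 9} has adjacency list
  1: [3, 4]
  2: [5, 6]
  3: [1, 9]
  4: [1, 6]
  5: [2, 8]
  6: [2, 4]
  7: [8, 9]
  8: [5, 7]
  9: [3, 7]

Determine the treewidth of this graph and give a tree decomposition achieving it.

Every bag has size at most 3, so the width is 3 − 1 = 2 and tw(G) ≤ 2. The edges 9–7–8–5–2–6–4–1–3–9 form a cycle, so G is not a tree and its treewidth is at least 2. Combining the bounds, tw(G) = 2.

Treewidth 2.
One such decomposition:
Bags: B1 = {7, 8, 9}  B2 = {5, 8, 9}  B3 = {2, 5, 9}  B4 = {2, 6, 9}  B5 = {4, 6, 9}  B6 = {1, 4, 9}  B7 = {1, 3, 9}
Tree: B1–B2, B2–B3, B3–B4, B4–B5, B5–B6, B6–B7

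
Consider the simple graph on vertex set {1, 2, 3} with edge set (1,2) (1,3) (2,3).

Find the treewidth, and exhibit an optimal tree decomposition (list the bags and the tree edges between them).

With just one bag of size 3, the width is 3 − 1 = 2, so tw(G) ≤ 2. For the lower bound, the 3 vertices {1, 2, 3} are pairwise adjacent, and any tree decomposition puts a clique entirely inside one bag — forcing width ≥ 2. Therefore the treewidth is 2.

Treewidth 2.
One such decomposition:
Bags: B1 = {1, 2, 3}
Tree: (single bag)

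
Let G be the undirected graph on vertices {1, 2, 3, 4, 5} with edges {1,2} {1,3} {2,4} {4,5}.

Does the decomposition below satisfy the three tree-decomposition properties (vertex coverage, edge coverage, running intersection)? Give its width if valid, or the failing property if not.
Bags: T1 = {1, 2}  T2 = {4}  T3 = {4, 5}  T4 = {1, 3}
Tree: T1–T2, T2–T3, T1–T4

A tree decomposition must satisfy three properties: every vertex lies in some bag; for every edge, both endpoints lie together in some bag; and for every vertex, the bags containing it form a connected subtree. Here edge (2,4) lies in no bag, so the decomposition is invalid.

No — edge (2,4) lies in no bag.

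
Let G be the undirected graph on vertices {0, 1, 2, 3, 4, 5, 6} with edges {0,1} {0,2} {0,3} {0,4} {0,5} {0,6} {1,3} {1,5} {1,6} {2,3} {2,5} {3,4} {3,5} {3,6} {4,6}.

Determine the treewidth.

A width-3 tree decomposition is:
Bags: B1 = {0, 1, 3, 5}  B2 = {0, 2, 3, 5}  B3 = {0, 1, 3, 6}  B4 = {0, 3, 4, 6}
Tree: B1–B2, B1–B3, B3–B4
The largest bag has 4 vertices, giving width 3; this decomposition certifies tw(G) ≤ 3. For the lower bound, the 4 vertices {0, 1, 3, 5} are pairwise adjacent, and any tree decomposition puts a clique entirely inside one bag — forcing width ≥ 3. Therefore the treewidth is 3.

3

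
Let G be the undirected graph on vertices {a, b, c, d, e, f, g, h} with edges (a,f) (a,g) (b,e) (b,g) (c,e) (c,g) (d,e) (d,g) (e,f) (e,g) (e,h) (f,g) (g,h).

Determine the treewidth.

A width-2 tree decomposition is:
Bags: B1 = {b, e, g}  B2 = {e, g, h}  B3 = {c, e, g}  B4 = {e, f, g}  B5 = {d, e, g}  B6 = {a, f, g}
Tree: B1–B2, B2–B3, B1–B4, B3–B5, B4–B6
The largest bag has 3 vertices, giving width 2; this decomposition certifies tw(G) ≤ 2. For the lower bound, the 3 vertices {d, e, g} are pairwise adjacent, and any tree decomposition puts a clique entirely inside one bag — forcing width ≥ 2. Hence tw(G) = 2 exactly.

2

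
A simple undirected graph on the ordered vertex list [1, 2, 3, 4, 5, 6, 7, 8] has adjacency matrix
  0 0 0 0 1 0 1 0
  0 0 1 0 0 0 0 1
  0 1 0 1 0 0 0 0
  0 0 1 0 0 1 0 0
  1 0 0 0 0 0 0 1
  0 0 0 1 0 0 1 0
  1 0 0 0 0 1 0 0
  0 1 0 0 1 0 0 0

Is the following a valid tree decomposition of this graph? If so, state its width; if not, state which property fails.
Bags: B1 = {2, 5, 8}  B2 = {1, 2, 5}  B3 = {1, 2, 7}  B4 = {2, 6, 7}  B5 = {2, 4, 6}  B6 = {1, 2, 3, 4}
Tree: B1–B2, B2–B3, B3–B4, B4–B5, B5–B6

No — bags containing vertex 1 are not connected in the tree.

A tree decomposition must satisfy three properties: every vertex lies in some bag; for every edge, both endpoints lie together in some bag; and for every vertex, the bags containing it form a connected subtree. Here bags containing vertex 1 are not connected in the tree, so the decomposition is invalid.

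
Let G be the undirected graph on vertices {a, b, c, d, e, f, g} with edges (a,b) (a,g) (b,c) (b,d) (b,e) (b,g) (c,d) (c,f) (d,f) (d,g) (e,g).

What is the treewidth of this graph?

A width-2 tree decomposition is:
Bags: B1 = {b, c, d}  B2 = {b, d, g}  B3 = {c, d, f}  B4 = {b, e, g}  B5 = {a, b, g}
Tree: B1–B2, B1–B3, B2–B4, B2–B5
The largest bag has 3 vertices, giving width 2; this decomposition certifies tw(G) ≤ 2. On the other hand G contains the 3-clique {c, d, f}. A clique must lie in a single bag of any decomposition, so no decomposition can have width below 2. Hence tw(G) = 2 exactly.

2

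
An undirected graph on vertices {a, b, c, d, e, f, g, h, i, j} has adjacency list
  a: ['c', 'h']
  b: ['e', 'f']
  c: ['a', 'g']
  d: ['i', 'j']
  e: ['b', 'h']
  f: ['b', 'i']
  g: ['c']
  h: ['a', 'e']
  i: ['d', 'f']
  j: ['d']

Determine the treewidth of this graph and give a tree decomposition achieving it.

Treewidth 1.
One such decomposition:
Bags: B1 = {d, j}  B2 = {d, i}  B3 = {f, i}  B4 = {b, f}  B5 = {b, e}  B6 = {e, h}  B7 = {a, h}  B8 = {a, c}  B9 = {c, g}
Tree: B1–B2, B2–B3, B3–B4, B4–B5, B5–B6, B6–B7, B7–B8, B8–B9

Every bag has size at most 2, so the width is 2 − 1 = 1 and tw(G) ≤ 1. Any graph with an edge has treewidth ≥ 1, and G has the edge j–d. Hence tw(G) = 1 exactly.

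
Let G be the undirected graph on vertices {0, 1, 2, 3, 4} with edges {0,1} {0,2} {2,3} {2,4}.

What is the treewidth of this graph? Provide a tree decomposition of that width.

Treewidth 1.
One optimal decomposition is:
Bags: B1 = {2, 3}  B2 = {2, 4}  B3 = {0, 2}  B4 = {0, 1}
Tree: B1–B2, B2–B3, B3–B4

Each bag holds 2 vertices, so the decomposition has width 1, which upper-bounds the treewidth. Since G has at least one edge (e.g. 2–3), it is not an edgeless graph, so tw(G) ≥ 1. Combining the bounds, tw(G) = 1.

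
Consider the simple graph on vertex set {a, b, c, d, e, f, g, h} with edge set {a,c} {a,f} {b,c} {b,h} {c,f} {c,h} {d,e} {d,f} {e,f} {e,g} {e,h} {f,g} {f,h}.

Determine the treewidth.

2

A width-2 tree decomposition is:
Bags: B1 = {c, f, h}  B2 = {e, f, h}  B3 = {a, c, f}  B4 = {e, f, g}  B5 = {b, c, h}  B6 = {d, e, f}
Tree: B1–B2, B1–B3, B2–B4, B1–B5, B4–B6
The largest bag has 3 vertices, giving width 2; this decomposition certifies tw(G) ≤ 2. Conversely, {e, f, g} is a clique of size 3, and the vertices of any clique must share a bag in every tree decomposition; so some bag has ≥ 3 vertices and tw(G) ≥ 2. Therefore the treewidth is 2.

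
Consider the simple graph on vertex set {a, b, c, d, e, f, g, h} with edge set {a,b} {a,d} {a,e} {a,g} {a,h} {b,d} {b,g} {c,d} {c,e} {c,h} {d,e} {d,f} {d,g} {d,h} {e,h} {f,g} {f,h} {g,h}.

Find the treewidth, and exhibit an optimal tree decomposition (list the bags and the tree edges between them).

Treewidth 3.
Bags: B1 = {a, d, g, h}  B2 = {a, d, e, h}  B3 = {c, d, e, h}  B4 = {d, f, g, h}  B5 = {a, b, d, g}
Tree: B1–B2, B2–B3, B1–B4, B1–B5

Every bag has size at most 4, so the width is 4 − 1 = 3 and tw(G) ≤ 3. Conversely, {d, f, g, h} is a clique of size 4, and the vertices of any clique must share a bag in every tree decomposition; so some bag has ≥ 4 vertices and tw(G) ≥ 3. Combining the bounds, tw(G) = 3.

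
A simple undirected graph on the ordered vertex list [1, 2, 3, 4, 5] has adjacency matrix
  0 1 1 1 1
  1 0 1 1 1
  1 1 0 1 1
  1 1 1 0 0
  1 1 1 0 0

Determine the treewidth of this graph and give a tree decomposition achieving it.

Treewidth 3.
One such decomposition:
Bags: B1 = {1, 2, 3, 4}  B2 = {1, 2, 3, 5}
Tree: B1–B2

The largest bag has 4 vertices, giving width 3; this decomposition certifies tw(G) ≤ 3. On the other hand G contains the 4-clique {1, 2, 3, 4}. A clique must lie in a single bag of any decomposition, so no decomposition can have width below 3. The upper and lower bounds meet at 3, so that is the treewidth.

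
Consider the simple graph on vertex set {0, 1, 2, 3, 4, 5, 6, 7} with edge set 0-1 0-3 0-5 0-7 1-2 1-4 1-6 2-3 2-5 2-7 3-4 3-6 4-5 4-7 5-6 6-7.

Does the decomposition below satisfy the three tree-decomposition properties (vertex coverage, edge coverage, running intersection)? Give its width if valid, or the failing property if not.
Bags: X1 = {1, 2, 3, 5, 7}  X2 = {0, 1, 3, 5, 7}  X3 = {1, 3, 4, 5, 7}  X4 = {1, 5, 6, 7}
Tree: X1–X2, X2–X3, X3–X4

No — edge (3,6) lies in no bag.

A tree decomposition must satisfy three properties: every vertex lies in some bag; for every edge, both endpoints lie together in some bag; and for every vertex, the bags containing it form a connected subtree. Here edge (3,6) lies in no bag, so the decomposition is invalid.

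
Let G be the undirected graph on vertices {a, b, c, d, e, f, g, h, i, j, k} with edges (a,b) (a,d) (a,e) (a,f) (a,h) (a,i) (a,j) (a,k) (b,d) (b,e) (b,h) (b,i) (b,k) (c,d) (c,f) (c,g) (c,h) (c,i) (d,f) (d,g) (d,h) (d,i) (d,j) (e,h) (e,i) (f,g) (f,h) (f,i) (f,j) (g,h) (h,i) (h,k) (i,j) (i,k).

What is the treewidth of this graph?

A width-4 tree decomposition is:
Bags: B1 = {a, b, d, h, i}  B2 = {a, d, f, h, i}  B3 = {c, d, f, h, i}  B4 = {a, d, f, i, j}  B5 = {a, b, h, i, k}  B6 = {a, b, e, h, i}  B7 = {c, d, f, g, h}
Tree: B1–B2, B2–B3, B2–B4, B1–B5, B1–B6, B3–B7
Each bag holds 5 vertices, so the decomposition has width 4, which upper-bounds the treewidth. Conversely, {a, d, f, i, j} is a clique of size 5, and the vertices of any clique must share a bag in every tree decomposition; so some bag has ≥ 5 vertices and tw(G) ≥ 4. Hence tw(G) = 4 exactly.

4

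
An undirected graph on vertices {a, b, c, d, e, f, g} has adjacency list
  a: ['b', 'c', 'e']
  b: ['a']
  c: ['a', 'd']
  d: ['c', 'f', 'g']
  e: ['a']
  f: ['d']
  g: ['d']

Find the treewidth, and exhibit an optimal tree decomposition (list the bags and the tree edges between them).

Treewidth 1.
One such decomposition:
Bags: B1 = {a, c}  B2 = {c, d}  B3 = {d, f}  B4 = {d, g}  B5 = {a, b}  B6 = {a, e}
Tree: B1–B2, B2–B3, B2–B4, B1–B5, B5–B6

Each bag holds 2 vertices, so the decomposition has width 1, which upper-bounds the treewidth. Since G has at least one edge (e.g. c–a), it is not an edgeless graph, so tw(G) ≥ 1. Combining the bounds, tw(G) = 1.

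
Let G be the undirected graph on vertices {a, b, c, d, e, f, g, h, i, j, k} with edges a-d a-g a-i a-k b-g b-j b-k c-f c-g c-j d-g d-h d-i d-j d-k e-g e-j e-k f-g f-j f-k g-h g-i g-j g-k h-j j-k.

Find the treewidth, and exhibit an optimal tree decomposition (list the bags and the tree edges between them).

Treewidth 3.
Bags: B1 = {d, g, j, k}  B2 = {d, g, h, j}  B3 = {f, g, j, k}  B4 = {e, g, j, k}  B5 = {b, g, j, k}  B6 = {a, d, g, k}  B7 = {a, d, g, i}  B8 = {c, f, g, j}
Tree: B1–B2, B1–B3, B1–B4, B3–B5, B1–B6, B6–B7, B3–B8

Each bag holds 4 vertices, so the decomposition has width 3, which upper-bounds the treewidth. On the other hand G contains the 4-clique {d, g, h, j}. A clique must lie in a single bag of any decomposition, so no decomposition can have width below 3. Hence tw(G) = 3 exactly.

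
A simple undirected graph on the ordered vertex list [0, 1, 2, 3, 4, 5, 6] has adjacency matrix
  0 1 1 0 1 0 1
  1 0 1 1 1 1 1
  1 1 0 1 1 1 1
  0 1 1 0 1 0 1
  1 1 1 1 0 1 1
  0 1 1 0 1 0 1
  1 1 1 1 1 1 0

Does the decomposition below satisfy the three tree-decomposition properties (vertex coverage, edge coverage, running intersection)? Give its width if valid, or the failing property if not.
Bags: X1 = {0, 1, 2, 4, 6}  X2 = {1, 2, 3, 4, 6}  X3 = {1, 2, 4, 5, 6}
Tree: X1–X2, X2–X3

Yes; width 4.

Vertex coverage: the bags together contain {0, 1, 2, 3, 4, 5, 6}, the full vertex set. Edge coverage: each edge of G has both endpoints in at least one bag. Running intersection: for every vertex, the bags containing it form a connected subtree. All three properties hold, so this is a valid tree decomposition of width max|bag| − 1 = 4, and hence tw(G) ≤ 4.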